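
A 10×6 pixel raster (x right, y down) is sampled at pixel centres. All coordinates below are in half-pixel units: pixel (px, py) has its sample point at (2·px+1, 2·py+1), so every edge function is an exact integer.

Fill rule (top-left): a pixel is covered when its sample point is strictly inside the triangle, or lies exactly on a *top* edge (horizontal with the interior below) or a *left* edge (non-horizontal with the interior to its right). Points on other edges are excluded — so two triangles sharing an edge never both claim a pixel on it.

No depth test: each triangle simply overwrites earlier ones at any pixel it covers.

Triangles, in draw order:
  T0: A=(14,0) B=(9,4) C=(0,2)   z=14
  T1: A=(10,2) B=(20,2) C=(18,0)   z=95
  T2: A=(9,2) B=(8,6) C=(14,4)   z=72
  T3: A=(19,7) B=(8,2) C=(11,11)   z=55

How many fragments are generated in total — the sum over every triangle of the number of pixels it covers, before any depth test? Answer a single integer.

T0:
  2·area = 46
  edge (14, 0)→(9, 4): d=(-5,4) right/bottom  bias=-1
  edge (9, 4)→(0, 2): d=(-9,-2) top-left  bias=+0
  edge (0, 2)→(14, 0): d=(14,-2) top-left  bias=+0
    (3,0)@(7, 1): e=[23,23,0] → █  [on edge]
    (4,0)@(9, 1): e=[15,27,4] → █
    (5,0)@(11, 1): e=[7,31,8] → █
    (6,0)@(13, 1): e=[-1,35,12] → ·
    (2,1)@(5, 3): e=[21,1,24] → █
    (5,1)@(11, 3): e=[-3,13,36] → ·
    (2,2)@(5, 5): e=[11,-17,52] → ·
    (3,2)@(7, 5): e=[3,-13,56] → ·
    (4,2)@(9, 5): e=[-5,-9,60] → ·
  covered (6 px):
    · · · █ █ █ · · · ·
    · · █ █ █ · · · · ·
    · · · · · · · · · ·
    · · · · · · · · · ·
    · · · · · · · · · ·
    · · · · · · · · · ·
T1:
  2·area = 20  (B↔C swapped to make it positive)
  edge (10, 2)→(18, 0): d=(8,-2) top-left  bias=+0
  edge (18, 0)→(20, 2): d=(2,2) right/bottom  bias=-1
  edge (20, 2)→(10, 2): d=(-10,0) right/bottom  bias=-1
    (7,0)@(15, 1): e=[2,8,10] → █
    (8,0)@(17, 1): e=[6,4,10] → █
    (9,0)@(19, 1): e=[10,0,10] → ·  [on edge]
    (7,1)@(15, 3): e=[18,12,-10] → ·
    (8,1)@(17, 3): e=[22,8,-10] → ·
  covered (2 px):
    · · · · · · · █ █ ·
    · · · · · · · · · ·
    · · · · · · · · · ·
    · · · · · · · · · ·
    · · · · · · · · · ·
    · · · · · · · · · ·
T2:
  2·area = 22  (B↔C swapped to make it positive)
  edge (9, 2)→(14, 4): d=(5,2) right/bottom  bias=-1
  edge (14, 4)→(8, 6): d=(-6,2) right/bottom  bias=-1
  edge (8, 6)→(9, 2): d=(1,-4) top-left  bias=+0
    (4,1)@(9, 3): e=[5,16,1] → █
    (5,1)@(11, 3): e=[1,12,9] → █
    (6,1)@(13, 3): e=[-3,8,17] → ·
    (8,1)@(17, 3): e=[-11,0,33] → ·  [on edge]
    (4,2)@(9, 5): e=[15,4,3] → █
    (5,2)@(11, 5): e=[11,0,11] → ·  [on edge]
    (2,3)@(5, 7): e=[33,0,-11] → ·  [on edge]
    (4,3)@(9, 7): e=[25,-8,5] → ·
  covered (3 px):
    · · · · · · · · · ·
    · · · · █ █ · · · ·
    · · · · █ · · · · ·
    · · · · · · · · · ·
    · · · · · · · · · ·
    · · · · · · · · · ·
T3:
  2·area = 84  (B↔C swapped to make it positive)
  edge (19, 7)→(11, 11): d=(-8,4) right/bottom  bias=-1
  edge (11, 11)→(8, 2): d=(-3,-9) top-left  bias=+0
  edge (8, 2)→(19, 7): d=(11,5) right/bottom  bias=-1
    (4,1)@(9, 3): e=[72,6,6] → █
    (5,1)@(11, 3): e=[64,24,-4] → ·
    (4,2)@(9, 5): e=[56,0,28] → █  [on edge]
    (5,2)@(11, 5): e=[48,18,18] → █
    (6,2)@(13, 5): e=[40,36,8] → █
    (7,2)@(15, 5): e=[32,54,-2] → ·
    (4,3)@(9, 7): e=[40,-6,50] → ·
    (5,3)@(11, 7): e=[32,12,40] → █
    (7,3)@(15, 7): e=[16,48,20] → █
    (8,3)@(17, 7): e=[8,66,10] → █
    (9,3)@(19, 7): e=[0,84,0] → ·  [on edge]
    (5,4)@(11, 9): e=[16,6,62] → █
    (7,4)@(15, 9): e=[0,42,42] → ·  [on edge]
    (5,5)@(11, 11): e=[0,0,84] → ·  [on edge]
  covered (10 px):
    · · · · · · · · · ·
    · · · · █ · · · · ·
    · · · · █ █ █ · · ·
    · · · · · █ █ █ █ ·
    · · · · · █ █ · · ·
    · · · · · · · · · ·

Final: 21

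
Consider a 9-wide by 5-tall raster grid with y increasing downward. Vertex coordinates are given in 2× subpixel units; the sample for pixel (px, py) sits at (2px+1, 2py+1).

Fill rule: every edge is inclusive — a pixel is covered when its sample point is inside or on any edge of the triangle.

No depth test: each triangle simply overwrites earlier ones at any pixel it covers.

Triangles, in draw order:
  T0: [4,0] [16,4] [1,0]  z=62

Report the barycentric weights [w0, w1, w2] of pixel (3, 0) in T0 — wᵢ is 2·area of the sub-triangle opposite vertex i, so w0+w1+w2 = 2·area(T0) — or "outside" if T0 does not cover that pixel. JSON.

T0:
  2·area = 12
  edge (4, 0)→(16, 4): d=(12,4) inclusive
  edge (16, 4)→(1, 0): d=(-15,-4) inclusive
  edge (1, 0)→(4, 0): d=(3,0) inclusive
    (2,0)@(5, 1): e=[8,1,3] → #
    (3,0)@(7, 1): e=[0,9,3] → #  [on edge]
    (4,0)@(9, 1): e=[-8,17,3] → ·
    (2,1)@(5, 3): e=[32,-29,9] → ·
    (3,1)@(7, 3): e=[24,-21,9] → ·
    (6,1)@(13, 3): e=[0,3,9] → #  [on edge]
    (7,1)@(15, 3): e=[-8,11,9] → ·
    (6,2)@(13, 5): e=[24,-27,15] → ·
  covered (3 px):
    · · # # · · · · ·
    · · · · · · # · ·
    · · · · · · · · ·
    · · · · · · · · ·
    · · · · · · · · ·

Answer: [9,3,0]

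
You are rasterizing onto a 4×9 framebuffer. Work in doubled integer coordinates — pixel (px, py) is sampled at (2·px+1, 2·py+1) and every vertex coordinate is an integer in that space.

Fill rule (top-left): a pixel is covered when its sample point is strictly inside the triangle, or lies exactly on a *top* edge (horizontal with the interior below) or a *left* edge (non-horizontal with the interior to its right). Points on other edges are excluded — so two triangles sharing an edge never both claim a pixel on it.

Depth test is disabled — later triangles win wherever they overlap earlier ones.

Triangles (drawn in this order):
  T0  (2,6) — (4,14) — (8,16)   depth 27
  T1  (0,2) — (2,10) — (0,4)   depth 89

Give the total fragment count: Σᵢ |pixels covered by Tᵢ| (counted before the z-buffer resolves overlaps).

T0:
  2·area = 28  (B↔C swapped to make it positive)
  edge (2, 6)→(8, 16): d=(6,10) right/bottom  bias=-1
  edge (8, 16)→(4, 14): d=(-4,-2) top-left  bias=+0
  edge (4, 14)→(2, 6): d=(-2,-8) top-left  bias=+0
    (1,4)@(3, 9): e=[8,18,2] → █
    (2,4)@(5, 9): e=[-12,22,18] → ·
    (1,5)@(3, 11): e=[20,10,-2] → ·
    (2,5)@(5, 11): e=[0,14,14] → ·  [on edge]
    (2,6)@(5, 13): e=[12,6,10] → █
    (3,6)@(7, 13): e=[-8,10,26] → ·
    (2,7)@(5, 15): e=[24,-2,6] → ·
    (3,7)@(7, 15): e=[4,2,22] → █
    (3,8)@(7, 17): e=[16,-6,18] → ·
  covered (3 px):
    · · · ·
    · · · ·
    · · · ·
    · · · ·
    · █ · ·
    · · · ·
    · · █ ·
    · · · █
    · · · ·
T1:
  2·area = 4
  edge (0, 2)→(2, 10): d=(2,8) right/bottom  bias=-1
  edge (2, 10)→(0, 4): d=(-2,-6) top-left  bias=+0
  edge (0, 4)→(0, 2): d=(0,-2) top-left  bias=+0
    (0,3)@(1, 7): e=[2,0,2] → █  [on edge]
    (1,3)@(3, 7): e=[-14,12,6] → ·
    (0,4)@(1, 9): e=[6,-4,2] → ·
    (1,6)@(3, 13): e=[-2,0,6] → ·  [on edge]
  covered (1 px):
    · · · ·
    · · · ·
    · · · ·
    █ · · ·
    · · · ·
    · · · ·
    · · · ·
    · · · ·
    · · · ·

Final: 4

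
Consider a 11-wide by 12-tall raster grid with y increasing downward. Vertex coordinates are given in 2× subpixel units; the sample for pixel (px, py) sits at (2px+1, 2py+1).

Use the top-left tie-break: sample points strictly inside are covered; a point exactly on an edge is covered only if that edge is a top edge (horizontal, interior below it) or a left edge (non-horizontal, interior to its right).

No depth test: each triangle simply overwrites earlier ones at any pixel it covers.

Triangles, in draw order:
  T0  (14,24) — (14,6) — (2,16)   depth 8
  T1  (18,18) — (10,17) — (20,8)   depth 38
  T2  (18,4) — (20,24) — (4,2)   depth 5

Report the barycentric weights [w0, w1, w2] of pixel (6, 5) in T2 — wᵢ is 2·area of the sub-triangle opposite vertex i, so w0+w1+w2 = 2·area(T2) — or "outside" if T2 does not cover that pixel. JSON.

T0:
  2·area = 216  (B↔C swapped to make it positive)
  edge (14, 24)→(2, 16): d=(-12,-8) top-left  bias=+0
  edge (2, 16)→(14, 6): d=(12,-10) top-left  bias=+0
  edge (14, 6)→(14, 24): d=(0,18) right/bottom  bias=-1
    (6,3)@(13, 7): e=[196,2,18] → #
    (7,3)@(15, 7): e=[212,22,-18] → ·
    (5,4)@(11, 9): e=[156,6,54] → #
    (7,4)@(15, 9): e=[188,46,-18] → ·
    (4,5)@(9, 11): e=[116,10,90] → #
    (7,5)@(15, 11): e=[164,70,-18] → ·
    (3,6)@(7, 13): e=[76,14,126] → #
    (7,6)@(15, 13): e=[140,94,-18] → ·
    (2,7)@(5, 15): e=[36,18,162] → #
    (7,7)@(15, 15): e=[116,118,-18] → ·
    (2,8)@(5, 17): e=[12,42,162] → #
    (7,8)@(15, 17): e=[92,142,-18] → ·
  covered (27 px):
    · · · · · · · · · · ·
    · · · · · · · · · · ·
    · · · · · · · · · · ·
    · · · · · · # · · · ·
    · · · · · # # · · · ·
    · · · · # # # · · · ·
    · · · # # # # · · · ·
    · · # # # # # · · · ·
    · · # # # # # · · · ·
    · · · # # # # · · · ·
    · · · · · # # · · · ·
    · · · · · · # · · · ·
T1:
  2·area = 82
  edge (18, 18)→(10, 17): d=(-8,-1) top-left  bias=+0
  edge (10, 17)→(20, 8): d=(10,-9) top-left  bias=+0
  edge (20, 8)→(18, 18): d=(-2,10) right/bottom  bias=-1
    (10,1)@(21, 3): e=[123,-41,0] → ·  [on edge]
    (9,4)@(19, 9): e=[73,1,8] → #
    (10,4)@(21, 9): e=[75,19,-12] → ·
    (8,5)@(17, 11): e=[55,3,24] → #
    (10,5)@(21, 11): e=[59,39,-16] → ·
    (7,6)@(15, 13): e=[37,5,40] → #
    (9,6)@(19, 13): e=[41,41,0] → ·  [on edge]
    (6,7)@(13, 15): e=[19,7,56] → #
    (9,7)@(19, 15): e=[25,61,-4] → ·
    (5,8)@(11, 17): e=[1,9,72] → #
    (9,8)@(19, 17): e=[9,81,-8] → ·
    (5,9)@(11, 19): e=[-15,29,68] → ·
    (8,11)@(17, 23): e=[-41,123,0] → ·  [on edge]
  covered (12 px):
    · · · · · · · · · · ·
    · · · · · · · · · · ·
    · · · · · · · · · · ·
    · · · · · · · · · · ·
    · · · · · · · · · # ·
    · · · · · · · · # # ·
    · · · · · · · # # · ·
    · · · · · · # # # · ·
    · · · · · # # # # · ·
    · · · · · · · · · · ·
    · · · · · · · · · · ·
    · · · · · · · · · · ·
T2:
  2·area = 276
  edge (18, 4)→(20, 24): d=(2,20) right/bottom  bias=-1
  edge (20, 24)→(4, 2): d=(-16,-22) top-left  bias=+0
  edge (4, 2)→(18, 4): d=(14,2) right/bottom  bias=-1
    (2,1)@(5, 3): e=[258,6,12] → #
    (3,1)@(7, 3): e=[218,50,8] → #
    (4,1)@(9, 3): e=[178,94,4] → #
    (5,1)@(11, 3): e=[138,138,0] → ·  [on edge]
    (2,2)@(5, 5): e=[262,-26,40] → ·
    (3,2)@(7, 5): e=[222,18,36] → #
    (5,2)@(11, 5): e=[142,106,28] → #
    (6,2)@(13, 5): e=[102,150,24] → #
    (7,2)@(15, 5): e=[62,194,20] → #
    (8,2)@(17, 5): e=[22,238,16] → #
    (9,2)@(19, 5): e=[-18,282,12] → ·
    (3,3)@(7, 7): e=[226,-14,64] → ·
  covered (34 px):
    · · · · · · · · · · ·
    · · # # # · · · · · ·
    · · · # # # # # # · ·
    · · · · # # # # # · ·
    · · · · · # # # # · ·
    · · · · · # # # # · ·
    · · · · · · # # # · ·
    · · · · · · · # # # ·
    · · · · · · · # # # ·
    · · · · · · · · # # ·
    · · · · · · · · · # ·
    · · · · · · · · · · ·

Answer: [54,108,114]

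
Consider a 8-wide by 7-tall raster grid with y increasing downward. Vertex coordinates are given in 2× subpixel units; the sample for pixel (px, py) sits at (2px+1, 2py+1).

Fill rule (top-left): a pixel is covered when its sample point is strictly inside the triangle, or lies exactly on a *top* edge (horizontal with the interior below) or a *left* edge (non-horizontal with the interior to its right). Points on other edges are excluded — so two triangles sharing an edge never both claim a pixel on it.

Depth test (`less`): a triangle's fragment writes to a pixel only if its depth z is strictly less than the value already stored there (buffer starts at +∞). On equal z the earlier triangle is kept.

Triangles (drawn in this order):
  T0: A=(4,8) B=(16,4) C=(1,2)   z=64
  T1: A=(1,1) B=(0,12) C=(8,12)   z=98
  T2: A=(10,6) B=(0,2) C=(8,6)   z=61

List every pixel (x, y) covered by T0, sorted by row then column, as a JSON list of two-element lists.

T0:
  2·area = 84  (B↔C swapped to make it positive)
  edge (4, 8)→(1, 2): d=(-3,-6) top-left  bias=+0
  edge (1, 2)→(16, 4): d=(15,2) right/bottom  bias=-1
  edge (16, 4)→(4, 8): d=(-12,4) right/bottom  bias=-1
    (1,1)@(3, 3): e=[9,11,64] → █
    (2,1)@(5, 3): e=[21,7,56] → █
    (3,1)@(7, 3): e=[33,3,48] → █
    (4,1)@(9, 3): e=[45,-1,40] → ·
    (1,2)@(3, 5): e=[3,41,40] → █
    (4,2)@(9, 5): e=[39,29,16] → █
    (5,2)@(11, 5): e=[51,25,8] → █
    (6,2)@(13, 5): e=[63,21,0] → ·  [on edge]
    (1,3)@(3, 7): e=[-3,71,16] → ·
    (2,3)@(5, 7): e=[9,67,8] → █
    (3,3)@(7, 7): e=[21,63,0] → ·  [on edge]
    (4,3)@(9, 7): e=[33,59,-8] → ·
    (0,4)@(1, 9): e=[-21,105,0] → ·  [on edge]
  covered (9 px):
    · · · · · · · ·
    · █ █ █ · · · ·
    · █ █ █ █ █ · ·
    · · █ · · · · ·
    · · · · · · · ·
    · · · · · · · ·
    · · · · · · · ·
T1:
  2·area = 88  (B↔C swapped to make it positive)
  edge (1, 1)→(8, 12): d=(7,11) right/bottom  bias=-1
  edge (8, 12)→(0, 12): d=(-8,0) right/bottom  bias=-1
  edge (0, 12)→(1, 1): d=(1,-11) top-left  bias=+0
    (0,0)@(1, 1): e=[0,88,0] → ·  [on edge]
    (0,1)@(1, 3): e=[14,72,2] → █
    (1,1)@(3, 3): e=[-8,72,24] → ·
    (0,2)@(1, 5): e=[28,56,4] → █
    (1,2)@(3, 5): e=[6,56,26] → █
    (2,2)@(5, 5): e=[-16,56,48] → ·
    (0,3)@(1, 7): e=[42,40,6] → █
    (2,3)@(5, 7): e=[-2,40,50] → ·
    (0,4)@(1, 9): e=[56,24,8] → █
    (2,4)@(5, 9): e=[12,24,52] → █
    (3,4)@(7, 9): e=[-10,24,74] → ·
    (0,5)@(1, 11): e=[70,8,10] → █
  covered (12 px):
    · · · · · · · ·
    █ · · · · · · ·
    █ █ · · · · · ·
    █ █ · · · · · ·
    █ █ █ · · · · ·
    █ █ █ █ · · · ·
    · · · · · · · ·
T2:
  2·area = 8  (B↔C swapped to make it positive)
  edge (10, 6)→(8, 6): d=(-2,0) right/bottom  bias=-1
  edge (8, 6)→(0, 2): d=(-8,-4) top-left  bias=+0
  edge (0, 2)→(10, 6): d=(10,4) right/bottom  bias=-1
    (3,2)@(7, 5): e=[2,4,2] → █
    (4,2)@(9, 5): e=[2,12,-6] → ·
    (3,3)@(7, 7): e=[-2,-12,22] → ·
  covered (1 px):
    · · · · · · · ·
    · · · · · · · ·
    · · · █ · · · ·
    · · · · · · · ·
    · · · · · · · ·
    · · · · · · · ·
    · · · · · · · ·

Answer: [[1,1],[2,1],[3,1],[1,2],[2,2],[3,2],[4,2],[5,2],[2,3]]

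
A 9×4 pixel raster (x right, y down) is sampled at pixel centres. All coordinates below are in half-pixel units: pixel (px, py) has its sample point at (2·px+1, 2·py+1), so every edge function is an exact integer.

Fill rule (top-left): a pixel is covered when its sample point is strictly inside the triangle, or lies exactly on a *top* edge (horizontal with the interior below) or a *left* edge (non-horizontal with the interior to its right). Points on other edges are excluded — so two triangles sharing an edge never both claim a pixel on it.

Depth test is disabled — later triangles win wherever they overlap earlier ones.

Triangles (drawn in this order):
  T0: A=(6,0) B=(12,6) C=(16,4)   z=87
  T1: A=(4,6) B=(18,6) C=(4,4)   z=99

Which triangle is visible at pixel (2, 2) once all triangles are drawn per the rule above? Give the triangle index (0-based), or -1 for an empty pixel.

T0:
  2·area = 36  (B↔C swapped to make it positive)
  edge (6, 0)→(16, 4): d=(10,4) right/bottom  bias=-1
  edge (16, 4)→(12, 6): d=(-4,2) right/bottom  bias=-1
  edge (12, 6)→(6, 0): d=(-6,-6) top-left  bias=+0
    (3,0)@(7, 1): e=[6,30,0] → X  [on edge]
    (4,0)@(9, 1): e=[-2,26,12] → .
    (3,1)@(7, 3): e=[26,22,-12] → .
    (4,1)@(9, 3): e=[18,18,0] → X  [on edge]
    (5,1)@(11, 3): e=[10,14,12] → X
    (6,1)@(13, 3): e=[2,10,24] → X
    (7,1)@(15, 3): e=[-6,6,36] → .
    (4,2)@(9, 5): e=[38,10,-12] → .
    (5,2)@(11, 5): e=[30,6,0] → X  [on edge]
    (7,2)@(15, 5): e=[14,-2,24] → .
    (5,3)@(11, 7): e=[50,-2,-12] → .
    (6,3)@(13, 7): e=[42,-6,0] → .  [on edge]
  covered (6 px):
    . . . X . . . . .
    . . . . X X X . .
    . . . . . X X . .
    . . . . . . . . .
T1:
  2·area = 28  (B↔C swapped to make it positive)
  edge (4, 6)→(4, 4): d=(0,-2) top-left  bias=+0
  edge (4, 4)→(18, 6): d=(14,2) right/bottom  bias=-1
  edge (18, 6)→(4, 6): d=(-14,0) right/bottom  bias=-1
    (2,2)@(5, 5): e=[2,12,14] → X
    (3,2)@(7, 5): e=[6,8,14] → X
    (4,2)@(9, 5): e=[10,4,14] → X
    (5,2)@(11, 5): e=[14,0,14] → .  [on edge]
    (2,3)@(5, 7): e=[2,40,-14] → .
    (3,3)@(7, 7): e=[6,36,-14] → .
    (4,3)@(9, 7): e=[10,32,-14] → .
  covered (3 px):
    . . . . . . . . .
    . . . . . . . . .
    . . X X X . . . .
    . . . . . . . . .

Z-buffer (winner per pixel, '.' = empty):
  . . . 0 . . . . .
  . . . . 0 0 0 . .
  . . 1 1 1 0 0 . .
  . . . . . . . . .

Final: 1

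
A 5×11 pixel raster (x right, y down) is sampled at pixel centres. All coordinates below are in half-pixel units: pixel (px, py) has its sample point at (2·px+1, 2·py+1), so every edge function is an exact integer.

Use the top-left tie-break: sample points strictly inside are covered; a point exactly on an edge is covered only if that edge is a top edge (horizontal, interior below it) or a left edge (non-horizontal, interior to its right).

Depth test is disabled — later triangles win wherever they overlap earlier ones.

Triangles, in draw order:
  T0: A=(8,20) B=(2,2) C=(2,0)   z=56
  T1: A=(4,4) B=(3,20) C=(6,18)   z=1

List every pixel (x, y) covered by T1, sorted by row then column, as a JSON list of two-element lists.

T0:
  2·area = 12
  edge (8, 20)→(2, 2): d=(-6,-18) top-left  bias=+0
  edge (2, 2)→(2, 0): d=(0,-2) top-left  bias=+0
  edge (2, 0)→(8, 20): d=(6,20) right/bottom  bias=-1
    (1,2)@(3, 5): e=[0,2,10] → X  [on edge]
    (2,2)@(5, 5): e=[36,6,-30] → .
    (1,3)@(3, 7): e=[-12,2,22] → .
    (2,5)@(5, 11): e=[0,6,6] → X  [on edge]
    (3,5)@(7, 11): e=[36,10,-34] → .
    (2,6)@(5, 13): e=[-12,6,18] → .
    (3,8)@(7, 17): e=[0,10,2] → X  [on edge]
    (4,8)@(9, 17): e=[36,14,-38] → .
    (3,9)@(7, 19): e=[-12,10,14] → .
  covered (3 px):
    . . . . .
    . . . . .
    . X . . .
    . . . . .
    . . . . .
    . . X . .
    . . . . .
    . . . . .
    . . . X .
    . . . . .
    . . . . .
T1:
  2·area = 46  (B↔C swapped to make it positive)
  edge (4, 4)→(6, 18): d=(2,14) right/bottom  bias=-1
  edge (6, 18)→(3, 20): d=(-3,2) right/bottom  bias=-1
  edge (3, 20)→(4, 4): d=(1,-16) top-left  bias=+0
    (2,5)@(5, 11): e=[0,23,23] → .  [on edge]
    (2,6)@(5, 13): e=[4,17,25] → X
    (3,6)@(7, 13): e=[-24,13,57] → .
    (2,7)@(5, 15): e=[8,11,27] → X
    (3,7)@(7, 15): e=[-20,7,59] → .
    (2,8)@(5, 17): e=[12,5,29] → X
    (3,8)@(7, 17): e=[-16,1,61] → .
    (2,9)@(5, 19): e=[16,-1,31] → .
  covered (3 px):
    . . . . .
    . . . . .
    . . . . .
    . . . . .
    . . . . .
    . . . . .
    . . X . .
    . . X . .
    . . X . .
    . . . . .
    . . . . .

Answer: [[2,6],[2,7],[2,8]]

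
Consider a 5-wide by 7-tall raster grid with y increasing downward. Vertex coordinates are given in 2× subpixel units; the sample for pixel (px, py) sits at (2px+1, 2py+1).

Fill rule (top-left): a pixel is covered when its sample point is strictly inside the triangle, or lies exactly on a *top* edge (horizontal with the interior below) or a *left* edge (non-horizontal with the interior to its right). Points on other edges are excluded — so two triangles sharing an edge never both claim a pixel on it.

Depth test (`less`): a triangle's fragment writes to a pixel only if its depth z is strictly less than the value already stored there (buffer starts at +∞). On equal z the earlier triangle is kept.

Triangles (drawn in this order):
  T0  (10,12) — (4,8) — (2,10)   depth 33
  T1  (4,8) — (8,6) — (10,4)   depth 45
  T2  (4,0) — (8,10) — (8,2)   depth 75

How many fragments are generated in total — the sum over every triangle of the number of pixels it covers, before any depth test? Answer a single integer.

T0:
  2·area = 20  (B↔C swapped to make it positive)
  edge (10, 12)→(2, 10): d=(-8,-2) top-left  bias=+0
  edge (2, 10)→(4, 8): d=(2,-2) top-left  bias=+0
  edge (4, 8)→(10, 12): d=(6,4) right/bottom  bias=-1
    (4,1)@(9, 3): e=[70,0,-50] → ·  [on edge]
    (3,2)@(7, 5): e=[50,0,-30] → ·  [on edge]
    (2,3)@(5, 7): e=[30,0,-10] → ·  [on edge]
    (1,4)@(3, 9): e=[10,0,10] → █  [on edge]
    (2,4)@(5, 9): e=[14,4,2] → █
    (3,4)@(7, 9): e=[18,8,-6] → ·
    (0,5)@(1, 11): e=[-10,0,30] → ·  [on edge]
    (1,5)@(3, 11): e=[-6,4,22] → ·
    (2,5)@(5, 11): e=[-2,8,14] → ·
    (3,5)@(7, 11): e=[2,12,6] → █
    (4,5)@(9, 11): e=[6,16,-2] → ·
    (3,6)@(7, 13): e=[-14,16,18] → ·
  covered (3 px):
    · · · · ·
    · · · · ·
    · · · · ·
    · · · · ·
    · █ █ · ·
    · · · █ ·
    · · · · ·
T1:
  2·area = 4  (B↔C swapped to make it positive)
  edge (4, 8)→(10, 4): d=(6,-4) top-left  bias=+0
  edge (10, 4)→(8, 6): d=(-2,2) right/bottom  bias=-1
  edge (8, 6)→(4, 8): d=(-4,2) right/bottom  bias=-1
    (4,2)@(9, 5): e=[2,0,2] → ·  [on edge]
    (3,3)@(7, 7): e=[6,0,-2] → ·  [on edge]
    (2,4)@(5, 9): e=[10,0,-6] → ·  [on edge]
    (1,5)@(3, 11): e=[14,0,-10] → ·  [on edge]
    (0,6)@(1, 13): e=[18,0,-14] → ·  [on edge]
  covered (0 px):
    · · · · ·
    · · · · ·
    · · · · ·
    · · · · ·
    · · · · ·
    · · · · ·
    · · · · ·
T2:
  2·area = 32  (B↔C swapped to make it positive)
  edge (4, 0)→(8, 2): d=(4,2) right/bottom  bias=-1
  edge (8, 2)→(8, 10): d=(0,8) right/bottom  bias=-1
  edge (8, 10)→(4, 0): d=(-4,-10) top-left  bias=+0
    (2,0)@(5, 1): e=[2,24,6] → █
    (3,0)@(7, 1): e=[-2,8,26] → ·
    (2,1)@(5, 3): e=[10,24,-2] → ·
    (3,1)@(7, 3): e=[6,8,18] → █
    (4,1)@(9, 3): e=[2,-8,38] → ·
    (3,2)@(7, 5): e=[14,8,10] → █
    (4,2)@(9, 5): e=[10,-8,30] → ·
    (3,3)@(7, 7): e=[22,8,2] → █
    (4,3)@(9, 7): e=[18,-8,22] → ·
    (3,4)@(7, 9): e=[30,8,-6] → ·
  covered (4 px):
    · · █ · ·
    · · · █ ·
    · · · █ ·
    · · · █ ·
    · · · · ·
    · · · · ·
    · · · · ·

Answer: 7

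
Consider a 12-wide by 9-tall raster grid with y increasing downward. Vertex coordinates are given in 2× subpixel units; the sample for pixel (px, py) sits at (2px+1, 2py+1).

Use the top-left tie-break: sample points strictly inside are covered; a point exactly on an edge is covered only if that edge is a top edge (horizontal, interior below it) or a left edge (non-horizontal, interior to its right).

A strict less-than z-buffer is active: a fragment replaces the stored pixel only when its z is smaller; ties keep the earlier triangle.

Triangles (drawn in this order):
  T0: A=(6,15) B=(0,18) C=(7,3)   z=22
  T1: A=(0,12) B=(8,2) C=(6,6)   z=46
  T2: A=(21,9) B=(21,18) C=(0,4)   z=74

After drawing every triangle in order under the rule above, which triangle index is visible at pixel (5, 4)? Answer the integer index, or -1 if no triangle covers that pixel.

T0:
  2·area = 69
  edge (6, 15)→(0, 18): d=(-6,3) right/bottom  bias=-1
  edge (0, 18)→(7, 3): d=(7,-15) top-left  bias=+0
  edge (7, 3)→(6, 15): d=(-1,12) right/bottom  bias=-1
    (3,1)@(7, 3): e=[69,0,0] → ·  [on edge]
    (2,4)@(5, 9): e=[39,12,18] → █
    (3,4)@(7, 9): e=[33,42,-6] → ·
    (2,5)@(5, 11): e=[27,26,16] → █
    (3,5)@(7, 11): e=[21,56,-8] → ·
    (1,6)@(3, 13): e=[21,10,38] → █
    (3,6)@(7, 13): e=[9,70,-10] → ·
    (1,7)@(3, 15): e=[9,24,36] → █
    (3,7)@(7, 15): e=[-3,84,-12] → ·
    (0,8)@(1, 17): e=[3,8,58] → █
    (1,8)@(3, 17): e=[-3,38,34] → ·
    (2,8)@(5, 17): e=[-9,68,10] → ·
  covered (7 px):
    · · · · · · · · · · · ·
    · · · · · · · · · · · ·
    · · · · · · · · · · · ·
    · · · · · · · · · · · ·
    · · █ · · · · · · · · ·
    · · █ · · · · · · · · ·
    · █ █ · · · · · · · · ·
    · █ █ · · · · · · · · ·
    █ · · · · · · · · · · ·
T1:
  2·area = 12
  edge (0, 12)→(8, 2): d=(8,-10) top-left  bias=+0
  edge (8, 2)→(6, 6): d=(-2,4) right/bottom  bias=-1
  edge (6, 6)→(0, 12): d=(-6,6) right/bottom  bias=-1
    (5,0)@(11, 1): e=[22,-10,0] → ·  [on edge]
    (4,1)@(9, 3): e=[18,-6,0] → ·  [on edge]
    (3,2)@(7, 5): e=[14,-2,0] → ·  [on edge]
    (2,3)@(5, 7): e=[10,2,0] → ·  [on edge]
    (1,4)@(3, 9): e=[6,6,0] → ·  [on edge]
    (0,5)@(1, 11): e=[2,10,0] → ·  [on edge]
  covered (0 px):
    · · · · · · · · · · · ·
    · · · · · · · · · · · ·
    · · · · · · · · · · · ·
    · · · · · · · · · · · ·
    · · · · · · · · · · · ·
    · · · · · · · · · · · ·
    · · · · · · · · · · · ·
    · · · · · · · · · · · ·
    · · · · · · · · · · · ·
T2:
  2·area = 189
  edge (21, 9)→(21, 18): d=(0,9) right/bottom  bias=-1
  edge (21, 18)→(0, 4): d=(-21,-14) top-left  bias=+0
  edge (0, 4)→(21, 9): d=(21,5) right/bottom  bias=-1
    (10,0)@(21, 1): e=[0,357,-168] → ·  [on edge]
    (10,1)@(21, 3): e=[0,315,-126] → ·  [on edge]
    (1,2)@(3, 5): e=[162,21,6] → █
    (2,2)@(5, 5): e=[144,49,-4] → ·
    (10,2)@(21, 5): e=[0,273,-84] → ·  [on edge]
    (1,3)@(3, 7): e=[162,-21,48] → ·
    (2,3)@(5, 7): e=[144,7,38] → █
    (3,3)@(7, 7): e=[126,35,28] → █
    (4,3)@(9, 7): e=[108,63,18] → █
    (5,3)@(11, 7): e=[90,91,8] → █
    (6,3)@(13, 7): e=[72,119,-2] → ·
    (10,3)@(21, 7): e=[0,231,-42] → ·  [on edge]
    (10,4)@(21, 9): e=[0,189,0] → ·  [on edge]
    (10,5)@(21, 11): e=[0,147,42] → ·  [on edge]
    (10,6)@(21, 13): e=[0,105,84] → ·  [on edge]
    (10,7)@(21, 15): e=[0,63,126] → ·  [on edge]
    (10,8)@(21, 17): e=[0,21,168] → ·  [on edge]
  covered (21 px):
    · · · · · · · · · · · ·
    · · · · · · · · · · · ·
    · █ · · · · · · · · · ·
    · · █ █ █ █ · · · · · ·
    · · · · █ █ █ █ █ █ · ·
    · · · · · █ █ █ █ █ · ·
    · · · · · · · █ █ █ · ·
    · · · · · · · · █ █ · ·
    · · · · · · · · · · · ·

Z-buffer (winner per pixel, '.' = empty):
  . . . . . . . . . . . .
  . . . . . . . . . . . .
  . 2 . . . . . . . . . .
  . . 2 2 2 2 . . . . . .
  . . 0 . 2 2 2 2 2 2 . .
  . . 0 . . 2 2 2 2 2 . .
  . 0 0 . . . . 2 2 2 . .
  . 0 0 . . . . . 2 2 . .
  0 . . . . . . . . . . .

Answer: 2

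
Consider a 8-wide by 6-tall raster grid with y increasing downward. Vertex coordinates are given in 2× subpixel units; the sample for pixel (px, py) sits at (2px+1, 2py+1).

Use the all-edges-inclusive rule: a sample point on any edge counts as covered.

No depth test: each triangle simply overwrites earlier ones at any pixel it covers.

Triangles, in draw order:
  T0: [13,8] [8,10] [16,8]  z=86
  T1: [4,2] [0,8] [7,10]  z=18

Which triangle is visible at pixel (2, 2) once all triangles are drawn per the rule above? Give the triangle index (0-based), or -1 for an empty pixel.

T0:
  2·area = 6  (B↔C swapped to make it positive)
  edge (13, 8)→(16, 8): d=(3,0) inclusive
  edge (16, 8)→(8, 10): d=(-8,2) inclusive
  edge (8, 10)→(13, 8): d=(5,-2) inclusive
    (5,4)@(11, 9): e=[3,2,1] → #
    (6,4)@(13, 9): e=[3,-2,5] → ·
    (5,5)@(11, 11): e=[9,-14,11] → ·
  covered (1 px):
    · · · · · · · ·
    · · · · · · · ·
    · · · · · · · ·
    · · · · · · · ·
    · · · · · # · ·
    · · · · · · · ·
T1:
  2·area = 50  (B↔C swapped to make it positive)
  edge (4, 2)→(7, 10): d=(3,8) inclusive
  edge (7, 10)→(0, 8): d=(-7,-2) inclusive
  edge (0, 8)→(4, 2): d=(4,-6) inclusive
    (1,2)@(3, 5): e=[17,27,6] → #
    (2,2)@(5, 5): e=[1,31,18] → #
    (3,2)@(7, 5): e=[-15,35,30] → ·
    (0,3)@(1, 7): e=[39,9,2] → #
    (3,3)@(7, 7): e=[-9,21,38] → ·
    (0,4)@(1, 9): e=[45,-5,10] → ·
    (1,4)@(3, 9): e=[29,-1,22] → ·
    (2,4)@(5, 9): e=[13,3,34] → #
    (3,4)@(7, 9): e=[-3,7,46] → ·
    (2,5)@(5, 11): e=[19,-11,42] → ·
  covered (6 px):
    · · · · · · · ·
    · · · · · · · ·
    · # # · · · · ·
    # # # · · · · ·
    · · # · · · · ·
    · · · · · · · ·

Z-buffer (winner per pixel, '.' = empty):
  . . . . . . . .
  . . . . . . . .
  . 1 1 . . . . .
  1 1 1 . . . . .
  . . 1 . . 0 . .
  . . . . . . . .

Result: 1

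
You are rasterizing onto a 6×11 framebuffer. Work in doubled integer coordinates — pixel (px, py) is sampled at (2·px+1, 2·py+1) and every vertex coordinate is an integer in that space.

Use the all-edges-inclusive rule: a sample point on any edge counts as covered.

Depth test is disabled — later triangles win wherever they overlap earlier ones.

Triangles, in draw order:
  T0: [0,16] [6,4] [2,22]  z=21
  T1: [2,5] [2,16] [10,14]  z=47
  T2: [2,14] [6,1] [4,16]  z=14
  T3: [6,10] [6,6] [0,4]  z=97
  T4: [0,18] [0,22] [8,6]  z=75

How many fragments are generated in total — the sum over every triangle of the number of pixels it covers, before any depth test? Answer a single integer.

T0:
  2·area = 60
  edge (0, 16)→(6, 4): d=(6,-12) inclusive
  edge (6, 4)→(2, 22): d=(-4,18) inclusive
  edge (2, 22)→(0, 16): d=(-2,-6) inclusive
    (2,3)@(5, 7): e=[6,6,48] → X
    (3,3)@(7, 7): e=[30,-30,60] → .
    (2,4)@(5, 9): e=[18,-2,44] → .
    (1,5)@(3, 11): e=[6,26,28] → X
    (2,5)@(5, 11): e=[30,-10,40] → .
    (1,6)@(3, 13): e=[18,18,24] → X
    (2,6)@(5, 13): e=[42,-18,36] → .
    (0,7)@(1, 15): e=[6,46,8] → X
    (2,7)@(5, 15): e=[54,-26,32] → .
    (0,8)@(1, 17): e=[18,38,4] → X
    (2,8)@(5, 17): e=[66,-34,28] → .
    (0,9)@(1, 19): e=[30,30,0] → X  [on edge]
  covered (8 px):
    . . . . . .
    . . . . . .
    . . . . . .
    . . X . . .
    . . . . . .
    . X . . . .
    . X . . . .
    X X . . . .
    X X . . . .
    X . . . . .
    . . . . . .
T1:
  2·area = 88  (B↔C swapped to make it positive)
  edge (2, 5)→(10, 14): d=(8,9) inclusive
  edge (10, 14)→(2, 16): d=(-8,2) inclusive
  edge (2, 16)→(2, 5): d=(0,-11) inclusive
    (1,3)@(3, 7): e=[7,70,11] → X
    (2,3)@(5, 7): e=[-11,66,33] → .
    (1,4)@(3, 9): e=[23,54,11] → X
    (2,4)@(5, 9): e=[5,50,33] → X
    (3,4)@(7, 9): e=[-13,46,55] → .
    (1,5)@(3, 11): e=[39,38,11] → X
    (3,5)@(7, 11): e=[3,30,55] → X
    (4,5)@(9, 11): e=[-15,26,77] → .
    (1,6)@(3, 13): e=[55,22,11] → X
    (4,6)@(9, 13): e=[1,10,77] → X
    (5,6)@(11, 13): e=[-17,6,99] → .
    (1,7)@(3, 15): e=[71,6,11] → X
  covered (12 px):
    . . . . . .
    . . . . . .
    . . . . . .
    . X . . . .
    . X X . . .
    . X X X . .
    . X X X X .
    . X X . . .
    . . . . . .
    . . . . . .
    . . . . . .
T2:
  2·area = 34
  edge (2, 14)→(6, 1): d=(4,-13) inclusive
  edge (6, 1)→(4, 16): d=(-2,15) inclusive
  edge (4, 16)→(2, 14): d=(-2,-2) inclusive
    (2,2)@(5, 5): e=[3,7,24] → X
    (3,2)@(7, 5): e=[29,-23,28] → .
    (2,3)@(5, 7): e=[11,3,20] → X
    (3,3)@(7, 7): e=[37,-27,24] → .
    (2,4)@(5, 9): e=[19,-1,16] → .
    (1,5)@(3, 11): e=[1,25,8] → X
    (2,5)@(5, 11): e=[27,-5,12] → .
    (0,6)@(1, 13): e=[-17,51,0] → .  [on edge]
    (1,6)@(3, 13): e=[9,21,4] → X
    (2,6)@(5, 13): e=[35,-9,8] → .
    (1,7)@(3, 15): e=[17,17,0] → X  [on edge]
    (2,7)@(5, 15): e=[43,-13,4] → .
    (2,8)@(5, 17): e=[51,-17,0] → .  [on edge]
    (3,9)@(7, 19): e=[85,-51,0] → .  [on edge]
    (4,10)@(9, 21): e=[119,-85,0] → .  [on edge]
  covered (5 px):
    . . . . . .
    . . . . . .
    . . X . . .
    . . X . . .
    . . . . . .
    . X . . . .
    . X . . . .
    . X . . . .
    . . . . . .
    . . . . . .
    . . . . . .
T3:
  2·area = 24  (B↔C swapped to make it positive)
  edge (6, 10)→(0, 4): d=(-6,-6) inclusive
  edge (0, 4)→(6, 6): d=(6,2) inclusive
  edge (6, 6)→(6, 10): d=(0,4) inclusive
    (0,2)@(1, 5): e=[0,4,20] → X  [on edge]
    (1,2)@(3, 5): e=[12,0,12] → X  [on edge]
    (2,2)@(5, 5): e=[24,-4,4] → .
    (0,3)@(1, 7): e=[-12,16,20] → .
    (1,3)@(3, 7): e=[0,12,12] → X  [on edge]
    (2,3)@(5, 7): e=[12,8,4] → X
    (3,3)@(7, 7): e=[24,4,-4] → .
    (4,3)@(9, 7): e=[36,0,-12] → .  [on edge]
    (1,4)@(3, 9): e=[-12,24,12] → .
    (2,4)@(5, 9): e=[0,20,4] → X  [on edge]
    (3,4)@(7, 9): e=[12,16,-4] → .
    (2,5)@(5, 11): e=[-12,32,4] → .
    (3,5)@(7, 11): e=[0,28,-4] → .  [on edge]
    (4,6)@(9, 13): e=[0,36,-12] → .  [on edge]
    (5,7)@(11, 15): e=[0,44,-20] → .  [on edge]
  covered (5 px):
    . . . . . .
    . . . . . .
    X X . . . .
    . X X . . .
    . . X . . .
    . . . . . .
    . . . . . .
    . . . . . .
    . . . . . .
    . . . . . .
    . . . . . .
T4:
  2·area = 32  (B↔C swapped to make it positive)
  edge (0, 18)→(8, 6): d=(8,-12) inclusive
  edge (8, 6)→(0, 22): d=(-8,16) inclusive
  edge (0, 22)→(0, 18): d=(0,-4) inclusive
    (2,5)@(5, 11): e=[4,8,20] → X
    (3,5)@(7, 11): e=[28,-24,28] → .
    (2,6)@(5, 13): e=[20,-8,20] → .
    (1,7)@(3, 15): e=[12,8,12] → X
    (2,7)@(5, 15): e=[36,-24,20] → .
    (0,8)@(1, 17): e=[4,24,4] → X
    (1,8)@(3, 17): e=[28,-8,12] → .
    (0,9)@(1, 19): e=[20,8,4] → X
    (1,9)@(3, 19): e=[44,-24,12] → .
    (0,10)@(1, 21): e=[36,-8,4] → .
  covered (4 px):
    . . . . . .
    . . . . . .
    . . . . . .
    . . . . . .
    . . . . . .
    . . X . . .
    . . . . . .
    . X . . . .
    X . . . . .
    X . . . . .
    . . . . . .

Answer: 34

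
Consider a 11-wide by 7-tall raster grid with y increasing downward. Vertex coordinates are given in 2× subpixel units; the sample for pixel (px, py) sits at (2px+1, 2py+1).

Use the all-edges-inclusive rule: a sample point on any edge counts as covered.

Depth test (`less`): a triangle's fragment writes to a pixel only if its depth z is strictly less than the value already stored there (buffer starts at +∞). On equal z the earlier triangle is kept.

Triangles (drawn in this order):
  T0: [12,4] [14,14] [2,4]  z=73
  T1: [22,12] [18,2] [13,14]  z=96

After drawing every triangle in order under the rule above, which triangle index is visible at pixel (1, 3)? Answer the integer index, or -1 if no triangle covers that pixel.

T0:
  2·area = 100
  edge (12, 4)→(14, 14): d=(2,10) inclusive
  edge (14, 14)→(2, 4): d=(-12,-10) inclusive
  edge (2, 4)→(12, 4): d=(10,0) inclusive
    (2,2)@(5, 5): e=[72,18,10] → █
    (3,2)@(7, 5): e=[52,38,10] → █
    (4,2)@(9, 5): e=[32,58,10] → █
    (5,2)@(11, 5): e=[12,78,10] → █
    (6,2)@(13, 5): e=[-8,98,10] → ·
    (2,3)@(5, 7): e=[76,-6,30] → ·
    (3,3)@(7, 7): e=[56,14,30] → █
    (6,3)@(13, 7): e=[-4,74,30] → ·
    (3,4)@(7, 9): e=[60,-10,50] → ·
    (4,4)@(9, 9): e=[40,10,50] → █
    (6,4)@(13, 9): e=[0,50,50] → █  [on edge]
    (7,4)@(15, 9): e=[-20,70,50] → ·
  covered (13 px):
    · · · · · · · · · · ·
    · · · · · · · · · · ·
    · · █ █ █ █ · · · · ·
    · · · █ █ █ · · · · ·
    · · · · █ █ █ · · · ·
    · · · · · █ █ · · · ·
    · · · · · · █ · · · ·
T1:
  2·area = 98  (B↔C swapped to make it positive)
  edge (22, 12)→(13, 14): d=(-9,2) inclusive
  edge (13, 14)→(18, 2): d=(5,-12) inclusive
  edge (18, 2)→(22, 12): d=(4,10) inclusive
    (8,2)@(17, 5): e=[73,3,22] → █
    (9,2)@(19, 5): e=[69,27,2] → █
    (10,2)@(21, 5): e=[65,51,-18] → ·
    (8,3)@(17, 7): e=[55,13,30] → █
    (10,3)@(21, 7): e=[47,61,-10] → ·
    (8,4)@(17, 9): e=[37,23,38] → █
    (10,4)@(21, 9): e=[29,71,-2] → ·
    (7,5)@(15, 11): e=[23,9,66] → █
    (10,5)@(21, 11): e=[11,81,6] → █
    (7,6)@(15, 13): e=[5,19,74] → █
    (9,6)@(19, 13): e=[-3,67,34] → ·
    (10,6)@(21, 13): e=[-7,91,14] → ·
  covered (12 px):
    · · · · · · · · · · ·
    · · · · · · · · · · ·
    · · · · · · · · █ █ ·
    · · · · · · · · █ █ ·
    · · · · · · · · █ █ ·
    · · · · · · · █ █ █ █
    · · · · · · · █ █ · ·

Z-buffer (winner per pixel, '.' = empty):
  . . . . . . . . . . .
  . . . . . . . . . . .
  . . 0 0 0 0 . . 1 1 .
  . . . 0 0 0 . . 1 1 .
  . . . . 0 0 0 . 1 1 .
  . . . . . 0 0 1 1 1 1
  . . . . . . 0 1 1 . .

Final: -1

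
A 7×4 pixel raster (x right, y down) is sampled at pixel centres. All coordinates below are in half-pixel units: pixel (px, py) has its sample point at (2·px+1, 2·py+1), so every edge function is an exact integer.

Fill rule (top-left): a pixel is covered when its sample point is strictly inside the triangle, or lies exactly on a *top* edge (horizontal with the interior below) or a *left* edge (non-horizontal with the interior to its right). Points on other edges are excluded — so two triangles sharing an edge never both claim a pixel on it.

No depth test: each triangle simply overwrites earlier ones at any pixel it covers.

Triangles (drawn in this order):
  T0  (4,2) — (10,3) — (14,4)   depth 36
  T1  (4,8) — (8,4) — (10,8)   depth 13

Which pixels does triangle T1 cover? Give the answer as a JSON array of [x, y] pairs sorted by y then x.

T0:
  2·area = 2
  edge (4, 2)→(10, 3): d=(6,1) right/bottom  bias=-1
  edge (10, 3)→(14, 4): d=(4,1) right/bottom  bias=-1
  edge (14, 4)→(4, 2): d=(-10,-2) top-left  bias=+0
    (4,1)@(9, 3): e=[1,1,0] → #  [on edge]
    (5,1)@(11, 3): e=[-1,-1,4] → ·
    (4,2)@(9, 5): e=[13,9,-20] → ·
  covered (1 px):
    · · · · · · ·
    · · · · # · ·
    · · · · · · ·
    · · · · · · ·
T1:
  2·area = 24
  edge (4, 8)→(8, 4): d=(4,-4) top-left  bias=+0
  edge (8, 4)→(10, 8): d=(2,4) right/bottom  bias=-1
  edge (10, 8)→(4, 8): d=(-6,0) right/bottom  bias=-1
    (5,0)@(11, 1): e=[0,-18,42] → ·  [on edge]
    (4,1)@(9, 3): e=[0,-6,30] → ·  [on edge]
    (3,2)@(7, 5): e=[0,6,18] → #  [on edge]
    (4,2)@(9, 5): e=[8,-2,18] → ·
    (2,3)@(5, 7): e=[0,18,6] → #  [on edge]
    (4,3)@(9, 7): e=[16,2,6] → #
    (5,3)@(11, 7): e=[24,-6,6] → ·
  covered (4 px):
    · · · · · · ·
    · · · · · · ·
    · · · # · · ·
    · · # # # · ·

Answer: [[3,2],[2,3],[3,3],[4,3]]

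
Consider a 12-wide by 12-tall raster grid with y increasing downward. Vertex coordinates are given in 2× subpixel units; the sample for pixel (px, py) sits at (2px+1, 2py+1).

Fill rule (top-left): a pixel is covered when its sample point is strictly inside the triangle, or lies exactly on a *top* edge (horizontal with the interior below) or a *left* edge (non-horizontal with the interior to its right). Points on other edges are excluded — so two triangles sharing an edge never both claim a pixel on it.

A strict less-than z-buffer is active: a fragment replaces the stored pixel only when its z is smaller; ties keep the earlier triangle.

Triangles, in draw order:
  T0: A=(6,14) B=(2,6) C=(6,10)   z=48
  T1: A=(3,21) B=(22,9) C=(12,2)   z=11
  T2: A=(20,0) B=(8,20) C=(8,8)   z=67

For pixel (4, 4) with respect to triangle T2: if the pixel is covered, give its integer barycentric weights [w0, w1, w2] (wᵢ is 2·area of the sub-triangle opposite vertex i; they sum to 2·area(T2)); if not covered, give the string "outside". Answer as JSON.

T0:
  2·area = 16
  edge (6, 14)→(2, 6): d=(-4,-8) top-left  bias=+0
  edge (2, 6)→(6, 10): d=(4,4) right/bottom  bias=-1
  edge (6, 10)→(6, 14): d=(0,4) right/bottom  bias=-1
    (0,2)@(1, 5): e=[-4,0,20] → .  [on edge]
    (1,3)@(3, 7): e=[4,0,12] → .  [on edge]
    (2,4)@(5, 9): e=[12,0,4] → .  [on edge]
    (2,5)@(5, 11): e=[4,8,4] → X
    (3,5)@(7, 11): e=[20,0,-4] → .  [on edge]
    (2,6)@(5, 13): e=[-4,16,4] → .
    (4,6)@(9, 13): e=[28,0,-12] → .  [on edge]
    (5,7)@(11, 15): e=[36,0,-20] → .  [on edge]
    (6,8)@(13, 17): e=[44,0,-28] → .  [on edge]
    (7,9)@(15, 19): e=[52,0,-36] → .  [on edge]
    (8,10)@(17, 21): e=[60,0,-44] → .  [on edge]
    (9,11)@(19, 23): e=[68,0,-52] → .  [on edge]
  covered (1 px):
    . . . . . . . . . . . .
    . . . . . . . . . . . .
    . . . . . . . . . . . .
    . . . . . . . . . . . .
    . . . . . . . . . . . .
    . . X . . . . . . . . .
    . . . . . . . . . . . .
    . . . . . . . . . . . .
    . . . . . . . . . . . .
    . . . . . . . . . . . .
    . . . . . . . . . . . .
    . . . . . . . . . . . .
T1:
  2·area = 253  (B↔C swapped to make it positive)
  edge (3, 21)→(12, 2): d=(9,-19) top-left  bias=+0
  edge (12, 2)→(22, 9): d=(10,7) right/bottom  bias=-1
  edge (22, 9)→(3, 21): d=(-19,12) right/bottom  bias=-1
    (6,1)@(13, 3): e=[28,3,222] → X
    (7,1)@(15, 3): e=[66,-11,198] → .
    (5,2)@(11, 5): e=[8,37,208] → X
    (7,2)@(15, 5): e=[84,9,160] → X
    (8,2)@(17, 5): e=[122,-5,136] → .
    (5,3)@(11, 7): e=[26,57,170] → X
    (8,3)@(17, 7): e=[140,15,98] → X
    (9,3)@(19, 7): e=[178,1,74] → X
    (10,3)@(21, 7): e=[216,-13,50] → .
    (4,4)@(9, 9): e=[6,91,156] → X
    (10,4)@(21, 9): e=[234,7,12] → X
    (11,4)@(23, 9): e=[272,-7,-12] → .
    (1,10)@(3, 21): e=[0,253,0] → .  [on edge]
  covered (33 px):
    . . . . . . . . . . . .
    . . . . . . X . . . . .
    . . . . . X X X . . . .
    . . . . . X X X X X . .
    . . . . X X X X X X X .
    . . . . X X X X X . . .
    . . . X X X X X . . . .
    . . . X X X . . . . . .
    . . X X X . . . . . . .
    . . X . . . . . . . . .
    . . . . . . . . . . . .
    . . . . . . . . . . . .
T2:
  2·area = 144
  edge (20, 0)→(8, 20): d=(-12,20) right/bottom  bias=-1
  edge (8, 20)→(8, 8): d=(0,-12) top-left  bias=+0
  edge (8, 8)→(20, 0): d=(12,-8) top-left  bias=+0
    (9,0)@(19, 1): e=[8,132,4] → X
    (10,0)@(21, 1): e=[-32,156,20] → .
    (8,1)@(17, 3): e=[24,108,12] → X
    (9,1)@(19, 3): e=[-16,132,28] → .
    (6,2)@(13, 5): e=[80,60,4] → X
    (7,2)@(15, 5): e=[40,84,20] → X
    (8,2)@(17, 5): e=[0,108,36] → .  [on edge]
    (5,3)@(11, 7): e=[96,36,12] → X
    (8,3)@(17, 7): e=[-24,108,60] → .
    (4,4)@(9, 9): e=[112,12,20] → X
    (7,4)@(15, 9): e=[-8,84,68] → .
    (4,5)@(9, 11): e=[88,12,44] → X
    (5,7)@(11, 15): e=[0,36,108] → .  [on edge]
  covered (17 px):
    . . . . . . . . . X . .
    . . . . . . . . X . . .
    . . . . . . X X . . . .
    . . . . . X X X . . . .
    . . . . X X X . . . . .
    . . . . X X X . . . . .
    . . . . X X . . . . . .
    . . . . X . . . . . . .
    . . . . X . . . . . . .
    . . . . . . . . . . . .
    . . . . . . . . . . . .
    . . . . . . . . . . . .

Final: [12,20,112]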